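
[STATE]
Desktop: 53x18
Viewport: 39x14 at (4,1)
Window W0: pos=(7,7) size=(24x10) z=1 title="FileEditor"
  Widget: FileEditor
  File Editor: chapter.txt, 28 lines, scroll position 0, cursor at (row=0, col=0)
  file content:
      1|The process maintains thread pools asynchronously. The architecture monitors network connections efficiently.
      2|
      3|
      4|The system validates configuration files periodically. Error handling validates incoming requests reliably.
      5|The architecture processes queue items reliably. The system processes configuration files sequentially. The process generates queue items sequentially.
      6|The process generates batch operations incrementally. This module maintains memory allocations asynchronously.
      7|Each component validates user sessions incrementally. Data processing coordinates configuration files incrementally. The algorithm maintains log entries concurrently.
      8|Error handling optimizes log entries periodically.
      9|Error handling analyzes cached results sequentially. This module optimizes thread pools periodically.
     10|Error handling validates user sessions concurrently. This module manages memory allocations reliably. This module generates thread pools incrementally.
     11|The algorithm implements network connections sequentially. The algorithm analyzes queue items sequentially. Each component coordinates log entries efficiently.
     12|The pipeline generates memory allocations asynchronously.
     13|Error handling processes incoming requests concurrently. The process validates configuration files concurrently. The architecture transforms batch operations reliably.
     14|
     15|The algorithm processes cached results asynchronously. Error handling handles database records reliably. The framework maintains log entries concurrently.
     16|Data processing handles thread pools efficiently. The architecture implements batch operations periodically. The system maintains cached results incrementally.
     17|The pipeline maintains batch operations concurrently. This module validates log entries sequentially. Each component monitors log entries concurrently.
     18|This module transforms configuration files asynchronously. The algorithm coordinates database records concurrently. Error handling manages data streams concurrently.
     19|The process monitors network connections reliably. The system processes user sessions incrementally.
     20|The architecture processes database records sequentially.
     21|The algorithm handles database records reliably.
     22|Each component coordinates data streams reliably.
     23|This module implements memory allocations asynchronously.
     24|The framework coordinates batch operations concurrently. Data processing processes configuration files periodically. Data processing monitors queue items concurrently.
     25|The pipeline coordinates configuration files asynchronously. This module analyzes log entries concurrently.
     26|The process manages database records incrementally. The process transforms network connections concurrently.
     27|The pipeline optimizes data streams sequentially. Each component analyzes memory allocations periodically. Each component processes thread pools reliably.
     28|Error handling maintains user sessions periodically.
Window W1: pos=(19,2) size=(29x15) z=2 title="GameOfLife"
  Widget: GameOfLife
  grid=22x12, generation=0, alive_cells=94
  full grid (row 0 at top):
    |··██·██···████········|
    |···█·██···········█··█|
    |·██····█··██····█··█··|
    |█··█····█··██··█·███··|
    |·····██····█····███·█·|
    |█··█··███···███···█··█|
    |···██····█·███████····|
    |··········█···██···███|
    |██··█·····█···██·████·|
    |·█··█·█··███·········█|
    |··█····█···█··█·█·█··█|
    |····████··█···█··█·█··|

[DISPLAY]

                                       
               ┏━━━━━━━━━━━━━━━━━━━━━━━
               ┃ GameOfLife            
               ┠───────────────────────
               ┃Gen: 0                 
               ┃···█·██···········█··█ 
   ┏━━━━━━━━━━━┃·██····█··██····█··█·· 
   ┃ FileEditor┃█··█····█··██··█·███·· 
   ┠───────────┃·····██····█····███·█· 
   ┃█he process┃█··█··███···███···█··█ 
   ┃           ┃···██····█·███████···· 
   ┃           ┃··········█···██···███ 
   ┃The system ┃██··█·····█···██·████· 
   ┃The archite┃·█··█·█··███·········█ 


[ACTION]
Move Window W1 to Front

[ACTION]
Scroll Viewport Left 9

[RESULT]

                                       
                   ┏━━━━━━━━━━━━━━━━━━━
                   ┃ GameOfLife        
                   ┠───────────────────
                   ┃Gen: 0             
                   ┃···█·██···········█
       ┏━━━━━━━━━━━┃·██····█··██····█··
       ┃ FileEditor┃█··█····█··██··█·██
       ┠───────────┃·····██····█····███
       ┃█he process┃█··█··███···███···█
       ┃           ┃···██····█·███████·
       ┃           ┃··········█···██···
       ┃The system ┃██··█·····█···██·██
       ┃The archite┃·█··█·█··███·······


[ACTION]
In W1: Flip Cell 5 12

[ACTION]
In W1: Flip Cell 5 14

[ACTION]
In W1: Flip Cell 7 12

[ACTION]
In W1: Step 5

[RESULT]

                                       
                   ┏━━━━━━━━━━━━━━━━━━━
                   ┃ GameOfLife        
                   ┠───────────────────
                   ┃Gen: 5             
                   ┃█·███████··········
       ┏━━━━━━━━━━━┃██·█·█···██·█······
       ┃ FileEditor┃█··███··█·█·█······
       ┠───────────┃·██·█··██···█······
       ┃█he process┃········█······███·
       ┃           ┃·███········███··██
       ┃           ┃··█··█····█·█······
       ┃The system ┃····██···········██
       ┃The archite┃····███····██·████·


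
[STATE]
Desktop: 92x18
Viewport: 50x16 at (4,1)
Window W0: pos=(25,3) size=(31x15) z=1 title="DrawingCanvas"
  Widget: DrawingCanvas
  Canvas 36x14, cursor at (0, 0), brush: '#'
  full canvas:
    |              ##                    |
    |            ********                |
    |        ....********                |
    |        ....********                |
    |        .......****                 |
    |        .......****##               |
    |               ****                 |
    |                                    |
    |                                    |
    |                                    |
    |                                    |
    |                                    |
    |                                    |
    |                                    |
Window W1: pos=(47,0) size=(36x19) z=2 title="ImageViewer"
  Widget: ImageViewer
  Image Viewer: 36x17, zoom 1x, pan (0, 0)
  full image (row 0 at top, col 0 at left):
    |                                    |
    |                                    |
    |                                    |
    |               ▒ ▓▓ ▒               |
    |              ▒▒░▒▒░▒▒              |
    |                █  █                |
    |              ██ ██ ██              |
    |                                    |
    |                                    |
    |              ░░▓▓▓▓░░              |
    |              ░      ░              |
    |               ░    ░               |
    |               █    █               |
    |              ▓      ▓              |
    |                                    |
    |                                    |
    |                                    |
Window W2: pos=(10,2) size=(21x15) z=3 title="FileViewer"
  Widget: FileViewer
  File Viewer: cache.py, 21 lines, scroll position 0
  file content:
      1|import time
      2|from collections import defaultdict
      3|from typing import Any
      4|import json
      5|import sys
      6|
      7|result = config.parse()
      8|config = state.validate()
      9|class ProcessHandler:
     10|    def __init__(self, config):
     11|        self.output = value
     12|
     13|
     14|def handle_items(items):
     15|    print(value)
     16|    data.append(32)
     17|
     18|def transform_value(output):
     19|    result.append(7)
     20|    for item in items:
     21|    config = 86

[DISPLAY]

                                           ┃ Image
      ┏━━━━━━━━━━━━━━━━━━━┓                ┠──────
      ┃ FileViewer        ┃━━━━━━━━━━━━━━━━┃      
      ┠───────────────────┨ingCanvas       ┃      
      ┃import time       ▲┃────────────────┃      
      ┃from collections i█┃         ##     ┃      
      ┃from typing import░┃       ******** ┃      
      ┃import json       ░┃   ....******** ┃      
      ┃import sys        ░┃   ....******** ┃      
      ┃                  ░┃   .......****  ┃      
      ┃result = config.pa░┃   .......****##┃      
      ┃config = state.val░┃          ****  ┃      
      ┃class ProcessHandl░┃                ┃      
      ┃    def __init__(s░┃                ┃      
      ┃        self.outpu▼┃                ┃      
      ┗━━━━━━━━━━━━━━━━━━━┛                ┃      


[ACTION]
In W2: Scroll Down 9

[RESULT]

                                           ┃ Image
      ┏━━━━━━━━━━━━━━━━━━━┓                ┠──────
      ┃ FileViewer        ┃━━━━━━━━━━━━━━━━┃      
      ┠───────────────────┨ingCanvas       ┃      
      ┃    def __init__(s▲┃────────────────┃      
      ┃        self.outpu░┃         ##     ┃      
      ┃                  ░┃       ******** ┃      
      ┃                  ░┃   ....******** ┃      
      ┃def handle_items(i░┃   ....******** ┃      
      ┃    print(value)  ░┃   .......****  ┃      
      ┃    data.append(32░┃   .......****##┃      
      ┃                  ░┃          ****  ┃      
      ┃def transform_valu░┃                ┃      
      ┃    result.append(█┃                ┃      
      ┃    for item in it▼┃                ┃      
      ┗━━━━━━━━━━━━━━━━━━━┛                ┃      


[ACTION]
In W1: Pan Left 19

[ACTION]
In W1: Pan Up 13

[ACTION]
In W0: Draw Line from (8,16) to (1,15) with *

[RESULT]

                                           ┃ Image
      ┏━━━━━━━━━━━━━━━━━━━┓                ┠──────
      ┃ FileViewer        ┃━━━━━━━━━━━━━━━━┃      
      ┠───────────────────┨ingCanvas       ┃      
      ┃    def __init__(s▲┃────────────────┃      
      ┃        self.outpu░┃         ##     ┃      
      ┃                  ░┃       ******** ┃      
      ┃                  ░┃   ....******** ┃      
      ┃def handle_items(i░┃   ....******** ┃      
      ┃    print(value)  ░┃   .......****  ┃      
      ┃    data.append(32░┃   .......****##┃      
      ┃                  ░┃          ****  ┃      
      ┃def transform_valu░┃           *    ┃      
      ┃    result.append(█┃           *    ┃      
      ┃    for item in it▼┃                ┃      
      ┗━━━━━━━━━━━━━━━━━━━┛                ┃      


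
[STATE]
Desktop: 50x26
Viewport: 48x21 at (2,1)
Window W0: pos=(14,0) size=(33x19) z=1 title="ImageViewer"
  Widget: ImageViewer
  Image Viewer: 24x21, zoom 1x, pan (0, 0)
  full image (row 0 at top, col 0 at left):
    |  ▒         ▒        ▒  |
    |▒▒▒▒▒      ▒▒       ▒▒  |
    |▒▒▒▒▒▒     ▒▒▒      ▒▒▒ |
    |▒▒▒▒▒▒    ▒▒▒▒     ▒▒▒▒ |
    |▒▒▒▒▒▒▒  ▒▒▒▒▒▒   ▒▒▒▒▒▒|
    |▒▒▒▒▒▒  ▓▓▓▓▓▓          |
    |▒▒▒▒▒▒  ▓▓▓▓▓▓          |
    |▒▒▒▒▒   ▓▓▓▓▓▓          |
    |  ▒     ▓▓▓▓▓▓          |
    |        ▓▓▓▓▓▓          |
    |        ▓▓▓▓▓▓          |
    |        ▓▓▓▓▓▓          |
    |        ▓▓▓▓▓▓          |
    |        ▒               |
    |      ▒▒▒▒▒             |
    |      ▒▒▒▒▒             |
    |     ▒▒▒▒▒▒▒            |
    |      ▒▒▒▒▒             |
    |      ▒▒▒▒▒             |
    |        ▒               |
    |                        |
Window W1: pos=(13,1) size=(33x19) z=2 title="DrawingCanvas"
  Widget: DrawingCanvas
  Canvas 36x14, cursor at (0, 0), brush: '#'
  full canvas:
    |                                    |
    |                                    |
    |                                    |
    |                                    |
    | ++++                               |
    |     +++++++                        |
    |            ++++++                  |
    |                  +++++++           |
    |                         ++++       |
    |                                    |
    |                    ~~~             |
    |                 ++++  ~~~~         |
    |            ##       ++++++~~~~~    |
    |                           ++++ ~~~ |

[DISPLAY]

           ┏━━━━━━━━━━━━━━━━━━━━━━━━━━━━━━━┓┃   
           ┃ DrawingCanvas                 ┃┨   
           ┠───────────────────────────────┨┃   
           ┃+                              ┃┃   
           ┃                               ┃┃   
           ┃                               ┃┃   
           ┃                               ┃┃   
           ┃ ++++                          ┃┃   
           ┃     +++++++                   ┃┃   
           ┃            ++++++             ┃┃   
           ┃                  +++++++      ┃┃   
           ┃                         ++++  ┃┃   
           ┃                               ┃┃   
           ┃                    ~~~        ┃┃   
           ┃                 ++++  ~~~~    ┃┃   
           ┃            ##       ++++++~~~~┃┃   
           ┃                           ++++┃┃   
           ┃                               ┃┛   
           ┗━━━━━━━━━━━━━━━━━━━━━━━━━━━━━━━┛    
                                                
                                                


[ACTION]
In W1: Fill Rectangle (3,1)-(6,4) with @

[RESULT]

           ┏━━━━━━━━━━━━━━━━━━━━━━━━━━━━━━━┓┃   
           ┃ DrawingCanvas                 ┃┨   
           ┠───────────────────────────────┨┃   
           ┃+                              ┃┃   
           ┃                               ┃┃   
           ┃                               ┃┃   
           ┃ @@@@                          ┃┃   
           ┃ @@@@                          ┃┃   
           ┃ @@@@+++++++                   ┃┃   
           ┃ @@@@       ++++++             ┃┃   
           ┃                  +++++++      ┃┃   
           ┃                         ++++  ┃┃   
           ┃                               ┃┃   
           ┃                    ~~~        ┃┃   
           ┃                 ++++  ~~~~    ┃┃   
           ┃            ##       ++++++~~~~┃┃   
           ┃                           ++++┃┃   
           ┃                               ┃┛   
           ┗━━━━━━━━━━━━━━━━━━━━━━━━━━━━━━━┛    
                                                
                                                


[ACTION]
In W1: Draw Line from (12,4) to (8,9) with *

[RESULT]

           ┏━━━━━━━━━━━━━━━━━━━━━━━━━━━━━━━┓┃   
           ┃ DrawingCanvas                 ┃┨   
           ┠───────────────────────────────┨┃   
           ┃+                              ┃┃   
           ┃                               ┃┃   
           ┃                               ┃┃   
           ┃ @@@@                          ┃┃   
           ┃ @@@@                          ┃┃   
           ┃ @@@@+++++++                   ┃┃   
           ┃ @@@@       ++++++             ┃┃   
           ┃                  +++++++      ┃┃   
           ┃         *               ++++  ┃┃   
           ┃        *                      ┃┃   
           ┃      **            ~~~        ┃┃   
           ┃     *           ++++  ~~~~    ┃┃   
           ┃    *       ##       ++++++~~~~┃┃   
           ┃                           ++++┃┃   
           ┃                               ┃┛   
           ┗━━━━━━━━━━━━━━━━━━━━━━━━━━━━━━━┛    
                                                
                                                


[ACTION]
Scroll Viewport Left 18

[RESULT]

             ┏━━━━━━━━━━━━━━━━━━━━━━━━━━━━━━━┓┃ 
             ┃ DrawingCanvas                 ┃┨ 
             ┠───────────────────────────────┨┃ 
             ┃+                              ┃┃ 
             ┃                               ┃┃ 
             ┃                               ┃┃ 
             ┃ @@@@                          ┃┃ 
             ┃ @@@@                          ┃┃ 
             ┃ @@@@+++++++                   ┃┃ 
             ┃ @@@@       ++++++             ┃┃ 
             ┃                  +++++++      ┃┃ 
             ┃         *               ++++  ┃┃ 
             ┃        *                      ┃┃ 
             ┃      **            ~~~        ┃┃ 
             ┃     *           ++++  ~~~~    ┃┃ 
             ┃    *       ##       ++++++~~~~┃┃ 
             ┃                           ++++┃┃ 
             ┃                               ┃┛ 
             ┗━━━━━━━━━━━━━━━━━━━━━━━━━━━━━━━┛  
                                                
                                                


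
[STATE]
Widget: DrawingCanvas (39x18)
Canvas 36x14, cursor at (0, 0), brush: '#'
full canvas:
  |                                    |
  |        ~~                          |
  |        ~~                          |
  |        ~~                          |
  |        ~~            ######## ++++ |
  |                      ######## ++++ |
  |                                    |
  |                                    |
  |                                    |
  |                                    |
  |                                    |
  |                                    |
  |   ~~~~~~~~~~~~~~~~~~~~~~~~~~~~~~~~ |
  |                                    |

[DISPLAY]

+                                      
        ~~                             
        ~~                             
        ~~                             
        ~~            ######## ++++    
                      ######## ++++    
                                       
                                       
                                       
                                       
                                       
                                       
   ~~~~~~~~~~~~~~~~~~~~~~~~~~~~~~~~    
                                       
                                       
                                       
                                       
                                       


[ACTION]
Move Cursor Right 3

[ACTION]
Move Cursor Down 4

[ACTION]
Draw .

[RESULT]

                                       
        ~~                             
        ~~                             
        ~~                             
   .    ~~            ######## ++++    
                      ######## ++++    
                                       
                                       
                                       
                                       
                                       
                                       
   ~~~~~~~~~~~~~~~~~~~~~~~~~~~~~~~~    
                                       
                                       
                                       
                                       
                                       


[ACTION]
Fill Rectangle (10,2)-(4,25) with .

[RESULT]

                                       
        ~~                             
        ~~                             
        ~~                             
  ........................#### ++++    
  ........................#### ++++    
  ........................             
  ........................             
  ........................             
  ........................             
  ........................             
                                       
   ~~~~~~~~~~~~~~~~~~~~~~~~~~~~~~~~    
                                       
                                       
                                       
                                       
                                       


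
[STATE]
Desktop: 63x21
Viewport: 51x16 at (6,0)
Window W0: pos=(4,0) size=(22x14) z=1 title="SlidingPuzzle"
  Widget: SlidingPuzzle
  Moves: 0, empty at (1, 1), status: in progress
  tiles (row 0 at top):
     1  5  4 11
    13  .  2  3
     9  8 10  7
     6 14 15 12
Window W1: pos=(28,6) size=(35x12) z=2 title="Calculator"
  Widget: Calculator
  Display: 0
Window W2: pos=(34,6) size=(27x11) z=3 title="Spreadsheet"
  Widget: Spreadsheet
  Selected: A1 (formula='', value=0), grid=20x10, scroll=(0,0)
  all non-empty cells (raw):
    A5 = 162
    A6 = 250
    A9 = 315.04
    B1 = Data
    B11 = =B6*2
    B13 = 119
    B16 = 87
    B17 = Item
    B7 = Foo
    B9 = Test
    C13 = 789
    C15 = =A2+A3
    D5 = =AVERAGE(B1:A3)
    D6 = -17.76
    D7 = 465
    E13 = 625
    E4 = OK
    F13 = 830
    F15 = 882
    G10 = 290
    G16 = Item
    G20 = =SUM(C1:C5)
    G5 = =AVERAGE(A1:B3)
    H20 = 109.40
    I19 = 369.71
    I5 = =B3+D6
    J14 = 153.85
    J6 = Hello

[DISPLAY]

━━━━━━━━━━━━━━━━━━━┓                               
SlidingPuzzle      ┃                               
───────────────────┨                               
────┬────┬────┬────┃                               
  1 │  5 │  4 │ 11 ┃                               
────┼────┼────┼────┃                               
 13 │    │  2 │  3 ┃  ┏━━━━━┏━━━━━━━━━━━━━━━━━━━━━━
────┼────┼────┼────┃  ┃ Calc┃ Spreadsheet          
  9 │  8 │ 10 │  7 ┃  ┠─────┠──────────────────────
────┼────┼────┼────┃  ┃     ┃A1:                   
  6 │ 14 │ 15 │ 12 ┃  ┃┌───┬┃       A       B      
────┴────┴────┴────┃  ┃│ 7 │┃----------------------
oves: 0            ┃  ┃├───┼┃  1      [0]Data      
━━━━━━━━━━━━━━━━━━━┛  ┃│ 4 │┃  2        0       0  
                      ┃├───┼┃  3        0       0  
                      ┃│ 1 │┃  4        0       0  


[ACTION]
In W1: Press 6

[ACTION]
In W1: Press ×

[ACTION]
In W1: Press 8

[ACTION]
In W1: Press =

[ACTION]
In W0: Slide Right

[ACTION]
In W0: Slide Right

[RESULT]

━━━━━━━━━━━━━━━━━━━┓                               
SlidingPuzzle      ┃                               
───────────────────┨                               
────┬────┬────┬────┃                               
  1 │  5 │  4 │ 11 ┃                               
────┼────┼────┼────┃                               
    │ 13 │  2 │  3 ┃  ┏━━━━━┏━━━━━━━━━━━━━━━━━━━━━━
────┼────┼────┼────┃  ┃ Calc┃ Spreadsheet          
  9 │  8 │ 10 │  7 ┃  ┠─────┠──────────────────────
────┼────┼────┼────┃  ┃     ┃A1:                   
  6 │ 14 │ 15 │ 12 ┃  ┃┌───┬┃       A       B      
────┴────┴────┴────┃  ┃│ 7 │┃----------------------
oves: 1            ┃  ┃├───┼┃  1      [0]Data      
━━━━━━━━━━━━━━━━━━━┛  ┃│ 4 │┃  2        0       0  
                      ┃├───┼┃  3        0       0  
                      ┃│ 1 │┃  4        0       0  


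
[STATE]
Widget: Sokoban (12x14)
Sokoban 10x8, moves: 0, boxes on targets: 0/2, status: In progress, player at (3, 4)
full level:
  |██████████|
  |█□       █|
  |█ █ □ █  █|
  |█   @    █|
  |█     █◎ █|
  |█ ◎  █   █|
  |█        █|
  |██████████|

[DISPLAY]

██████████  
█□       █  
█ █ □ █  █  
█   @    █  
█     █◎ █  
█ ◎  █   █  
█        █  
██████████  
Moves: 0  0/
            
            
            
            
            


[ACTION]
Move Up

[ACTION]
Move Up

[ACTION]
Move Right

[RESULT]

██████████  
█□  □    █  
█ █  @█  █  
█        █  
█     █◎ █  
█ ◎  █   █  
█        █  
██████████  
Moves: 2  0/
            
            
            
            
            


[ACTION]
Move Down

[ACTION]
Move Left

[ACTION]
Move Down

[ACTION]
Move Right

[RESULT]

██████████  
█□  □    █  
█ █   █  █  
█        █  
█    @█◎ █  
█ ◎  █   █  
█        █  
██████████  
Moves: 6  0/
            
            
            
            
            


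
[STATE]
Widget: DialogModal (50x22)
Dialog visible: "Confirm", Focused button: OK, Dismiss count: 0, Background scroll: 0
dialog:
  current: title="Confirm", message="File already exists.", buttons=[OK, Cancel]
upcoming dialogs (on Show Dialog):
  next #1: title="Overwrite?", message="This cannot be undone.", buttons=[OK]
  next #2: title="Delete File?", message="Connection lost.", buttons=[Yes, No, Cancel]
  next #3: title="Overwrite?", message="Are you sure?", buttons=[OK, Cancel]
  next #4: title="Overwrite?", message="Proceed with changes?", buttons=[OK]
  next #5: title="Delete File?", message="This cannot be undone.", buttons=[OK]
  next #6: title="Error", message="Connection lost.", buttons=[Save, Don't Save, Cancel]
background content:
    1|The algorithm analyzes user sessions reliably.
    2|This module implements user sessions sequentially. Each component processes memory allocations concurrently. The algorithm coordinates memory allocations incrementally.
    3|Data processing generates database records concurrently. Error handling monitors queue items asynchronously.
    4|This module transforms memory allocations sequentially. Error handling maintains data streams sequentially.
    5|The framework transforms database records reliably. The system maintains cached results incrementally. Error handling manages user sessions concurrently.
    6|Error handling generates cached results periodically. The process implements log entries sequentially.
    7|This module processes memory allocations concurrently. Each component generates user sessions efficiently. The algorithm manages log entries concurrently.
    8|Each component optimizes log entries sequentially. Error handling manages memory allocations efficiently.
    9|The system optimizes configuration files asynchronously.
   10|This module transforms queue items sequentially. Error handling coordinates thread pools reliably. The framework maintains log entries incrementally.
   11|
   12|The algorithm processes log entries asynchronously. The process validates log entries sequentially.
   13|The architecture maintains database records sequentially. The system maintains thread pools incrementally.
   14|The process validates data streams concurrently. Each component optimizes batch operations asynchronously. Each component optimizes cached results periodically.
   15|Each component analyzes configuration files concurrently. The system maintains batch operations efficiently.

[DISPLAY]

The algorithm analyzes user sessions reliably.    
This module implements user sessions sequentially.
Data processing generates database records concurr
This module transforms memory allocations sequenti
The framework transforms database records reliably
Error handling generates cached results periodical
This module processes memory allocations concurren
Each component optimizes log entries sequentially.
The system op┌──────────────────────┐les asynchron
This module t│       Confirm        │quentially. E
             │ File already exists. │             
The algorithm│    [OK]  Cancel      │synchronously
The architect└──────────────────────┘ecords sequen
The process validates data streams concurrently. E
Each component analyzes configuration files concur
                                                  
                                                  
                                                  
                                                  
                                                  
                                                  
                                                  


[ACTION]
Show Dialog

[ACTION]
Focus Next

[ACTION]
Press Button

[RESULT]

The algorithm analyzes user sessions reliably.    
This module implements user sessions sequentially.
Data processing generates database records concurr
This module transforms memory allocations sequenti
The framework transforms database records reliably
Error handling generates cached results periodical
This module processes memory allocations concurren
Each component optimizes log entries sequentially.
The system optimizes configuration files asynchron
This module transforms queue items sequentially. E
                                                  
The algorithm processes log entries asynchronously
The architecture maintains database records sequen
The process validates data streams concurrently. E
Each component analyzes configuration files concur
                                                  
                                                  
                                                  
                                                  
                                                  
                                                  
                                                  


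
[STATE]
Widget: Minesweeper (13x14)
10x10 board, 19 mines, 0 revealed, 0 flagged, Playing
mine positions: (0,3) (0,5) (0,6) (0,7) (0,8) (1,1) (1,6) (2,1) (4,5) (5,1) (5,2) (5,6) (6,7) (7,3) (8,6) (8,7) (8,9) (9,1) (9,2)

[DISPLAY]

■■■■■■■■■■   
■■■■■■■■■■   
■■■■■■■■■■   
■■■■■■■■■■   
■■■■■■■■■■   
■■■■■■■■■■   
■■■■■■■■■■   
■■■■■■■■■■   
■■■■■■■■■■   
■■■■■■■■■■   
             
             
             
             


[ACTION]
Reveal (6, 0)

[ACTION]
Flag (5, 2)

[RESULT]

■■■■■■■■■■   
■■■■■■■■■■   
■■■■■■■■■■   
■■■■■■■■■■   
■■■■■■■■■■   
■■⚑■■■■■■■   
1■■■■■■■■■   
■■■■■■■■■■   
■■■■■■■■■■   
■■■■■■■■■■   
             
             
             
             


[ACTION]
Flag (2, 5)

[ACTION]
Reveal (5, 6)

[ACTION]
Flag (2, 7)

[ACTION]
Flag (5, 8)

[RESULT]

■■■✹■✹✹✹✹■   
■✹■■■■✹■■■   
■✹■■■⚑■■■■   
■■■■■■■■■■   
■■■■■✹■■■■   
■✹✹■■■✹■■■   
1■■■■■■✹■■   
■■■✹■■■■■■   
■■■■■■✹✹■✹   
■✹✹■■■■■■■   
             
             
             
             


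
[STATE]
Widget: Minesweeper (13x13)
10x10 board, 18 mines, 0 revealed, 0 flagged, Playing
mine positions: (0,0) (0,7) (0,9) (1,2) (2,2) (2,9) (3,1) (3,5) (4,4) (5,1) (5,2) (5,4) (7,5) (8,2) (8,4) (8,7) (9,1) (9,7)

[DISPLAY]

■■■■■■■■■■   
■■■■■■■■■■   
■■■■■■■■■■   
■■■■■■■■■■   
■■■■■■■■■■   
■■■■■■■■■■   
■■■■■■■■■■   
■■■■■■■■■■   
■■■■■■■■■■   
■■■■■■■■■■   
             
             
             


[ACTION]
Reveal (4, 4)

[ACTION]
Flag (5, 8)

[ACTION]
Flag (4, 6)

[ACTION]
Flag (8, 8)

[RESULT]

✹■■■■■■✹■✹   
■■✹■■■■■■■   
■■✹■■■■■■✹   
■✹■■■✹■■■■   
■■■■✹■■■■■   
■✹✹■✹■■■■■   
■■■■■■■■■■   
■■■■■✹■■■■   
■■✹■✹■■✹■■   
■✹■■■■■✹■■   
             
             
             


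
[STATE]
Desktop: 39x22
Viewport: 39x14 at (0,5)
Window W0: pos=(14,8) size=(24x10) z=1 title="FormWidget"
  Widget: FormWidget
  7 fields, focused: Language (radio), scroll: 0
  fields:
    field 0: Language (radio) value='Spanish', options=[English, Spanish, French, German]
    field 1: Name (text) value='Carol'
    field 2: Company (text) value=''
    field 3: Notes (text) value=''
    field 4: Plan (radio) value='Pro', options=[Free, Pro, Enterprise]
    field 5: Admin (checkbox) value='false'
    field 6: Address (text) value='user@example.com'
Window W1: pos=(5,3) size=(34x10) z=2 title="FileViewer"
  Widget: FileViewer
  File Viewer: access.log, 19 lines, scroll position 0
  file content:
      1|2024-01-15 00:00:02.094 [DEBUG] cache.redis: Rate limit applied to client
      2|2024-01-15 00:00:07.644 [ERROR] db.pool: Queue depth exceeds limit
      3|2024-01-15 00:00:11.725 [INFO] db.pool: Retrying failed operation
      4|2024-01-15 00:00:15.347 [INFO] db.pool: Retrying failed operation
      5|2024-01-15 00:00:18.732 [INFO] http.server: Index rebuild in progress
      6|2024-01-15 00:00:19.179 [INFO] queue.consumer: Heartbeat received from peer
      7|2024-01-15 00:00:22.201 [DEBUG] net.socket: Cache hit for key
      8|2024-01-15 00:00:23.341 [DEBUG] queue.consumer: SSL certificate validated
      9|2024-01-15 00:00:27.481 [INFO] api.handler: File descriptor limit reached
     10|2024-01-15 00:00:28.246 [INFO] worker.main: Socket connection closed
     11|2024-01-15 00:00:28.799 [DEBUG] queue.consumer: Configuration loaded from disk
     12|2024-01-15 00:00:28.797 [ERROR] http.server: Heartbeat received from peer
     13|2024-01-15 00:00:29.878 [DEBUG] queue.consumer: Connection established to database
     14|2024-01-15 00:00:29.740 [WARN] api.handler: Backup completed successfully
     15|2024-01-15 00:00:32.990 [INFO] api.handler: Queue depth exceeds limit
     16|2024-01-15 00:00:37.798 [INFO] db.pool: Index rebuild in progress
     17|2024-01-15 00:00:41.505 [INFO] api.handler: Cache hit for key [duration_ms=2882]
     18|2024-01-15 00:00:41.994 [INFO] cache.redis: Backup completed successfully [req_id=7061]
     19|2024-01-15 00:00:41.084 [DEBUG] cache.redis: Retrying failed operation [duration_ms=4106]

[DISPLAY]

     ┠────────────────────────────────┨
     ┃2024-01-15 00:00:02.094 [DEBUG]▲┃
     ┃2024-01-15 00:00:07.644 [ERROR]█┃
     ┃2024-01-15 00:00:11.725 [INFO] ░┃
     ┃2024-01-15 00:00:15.347 [INFO] ░┃
     ┃2024-01-15 00:00:18.732 [INFO] ░┃
     ┃2024-01-15 00:00:19.179 [INFO] ▼┃
     ┗━━━━━━━━━━━━━━━━━━━━━━━━━━━━━━━━┛
              ┃  Company:    [      ]┃ 
              ┃  Notes:      [      ]┃ 
              ┃  Plan:       ( ) Free┃ 
              ┃  Admin:      [ ]     ┃ 
              ┗━━━━━━━━━━━━━━━━━━━━━━┛ 
                                       


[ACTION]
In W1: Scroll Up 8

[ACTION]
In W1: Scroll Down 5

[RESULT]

     ┠────────────────────────────────┨
     ┃2024-01-15 00:00:19.179 [INFO] ▲┃
     ┃2024-01-15 00:00:22.201 [DEBUG]░┃
     ┃2024-01-15 00:00:23.341 [DEBUG]█┃
     ┃2024-01-15 00:00:27.481 [INFO] ░┃
     ┃2024-01-15 00:00:28.246 [INFO] ░┃
     ┃2024-01-15 00:00:28.799 [DEBUG]▼┃
     ┗━━━━━━━━━━━━━━━━━━━━━━━━━━━━━━━━┛
              ┃  Company:    [      ]┃ 
              ┃  Notes:      [      ]┃ 
              ┃  Plan:       ( ) Free┃ 
              ┃  Admin:      [ ]     ┃ 
              ┗━━━━━━━━━━━━━━━━━━━━━━┛ 
                                       


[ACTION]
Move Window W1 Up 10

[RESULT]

     ┃2024-01-15 00:00:23.341 [DEBUG]█┃
     ┃2024-01-15 00:00:27.481 [INFO] ░┃
     ┃2024-01-15 00:00:28.246 [INFO] ░┃
     ┃2024-01-15 00:00:28.799 [DEBUG]▼┃
     ┗━━━━━━━━━━━━━━━━━━━━━━━━━━━━━━━━┛
              ┠──────────────────────┨ 
              ┃> Language:   ( ) Engl┃ 
              ┃  Name:       [Carol ]┃ 
              ┃  Company:    [      ]┃ 
              ┃  Notes:      [      ]┃ 
              ┃  Plan:       ( ) Free┃ 
              ┃  Admin:      [ ]     ┃ 
              ┗━━━━━━━━━━━━━━━━━━━━━━┛ 
                                       
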